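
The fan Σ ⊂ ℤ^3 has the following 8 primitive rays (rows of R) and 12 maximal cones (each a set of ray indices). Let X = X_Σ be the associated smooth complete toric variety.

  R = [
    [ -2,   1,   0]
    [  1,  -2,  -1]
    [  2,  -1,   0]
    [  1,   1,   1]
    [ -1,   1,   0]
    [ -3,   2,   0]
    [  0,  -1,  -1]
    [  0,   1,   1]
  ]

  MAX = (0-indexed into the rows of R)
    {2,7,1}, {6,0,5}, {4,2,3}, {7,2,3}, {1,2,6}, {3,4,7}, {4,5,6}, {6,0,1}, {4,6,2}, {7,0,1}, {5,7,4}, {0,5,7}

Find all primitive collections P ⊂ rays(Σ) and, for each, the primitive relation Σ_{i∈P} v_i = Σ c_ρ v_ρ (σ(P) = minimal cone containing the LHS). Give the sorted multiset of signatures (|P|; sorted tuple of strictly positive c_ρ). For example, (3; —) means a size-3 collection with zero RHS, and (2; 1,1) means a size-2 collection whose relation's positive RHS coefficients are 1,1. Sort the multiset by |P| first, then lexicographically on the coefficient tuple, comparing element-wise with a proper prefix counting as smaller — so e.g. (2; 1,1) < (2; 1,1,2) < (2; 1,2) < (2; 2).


11 minimal non-faces of Δ(Σ) (on 8 rays):

  • {0,2}:  v_{0} + v_{2} = 0  so sig = (2; —)
  • {6,7}:  v_{6} + v_{7} = 0  so sig = (2; —)
  • {0,4}:  v_{0} + v_{4} = v_{5}  so sig = (2; 1)
  • {1,3}:  v_{1} + v_{3} = v_{2}  so sig = (2; 1)
  • {1,4}:  v_{1} + v_{4} = v_{6}  so sig = (2; 1)
  • {2,5}:  v_{2} + v_{5} = v_{4}  so sig = (2; 1)
  • {0,3}:  v_{0} + v_{3} = v_{4} + v_{7}  so sig = (2; 1,1)
  • {1,5}:  v_{1} + v_{5} = v_{0} + v_{6}  so sig = (2; 1,1)
  • {3,6}:  v_{3} + v_{6} = v_{2} + v_{4}  so sig = (2; 1,1)
  • {3,5}:  v_{3} + v_{5} = 2·v_{4} + v_{7}  so sig = (2; 1,2)
  • {2,4,7}:  v_{2} + v_{4} + v_{7} = v_{3}  so sig = (3; 1)

so the primitive-relation signature multiset is
    (2; —)
    (2; —)
    (2; 1)
    (2; 1)
    (2; 1)
    (2; 1)
    (2; 1,1)
    (2; 1,1)
    (2; 1,1)
    (2; 1,2)
    (3; 1)


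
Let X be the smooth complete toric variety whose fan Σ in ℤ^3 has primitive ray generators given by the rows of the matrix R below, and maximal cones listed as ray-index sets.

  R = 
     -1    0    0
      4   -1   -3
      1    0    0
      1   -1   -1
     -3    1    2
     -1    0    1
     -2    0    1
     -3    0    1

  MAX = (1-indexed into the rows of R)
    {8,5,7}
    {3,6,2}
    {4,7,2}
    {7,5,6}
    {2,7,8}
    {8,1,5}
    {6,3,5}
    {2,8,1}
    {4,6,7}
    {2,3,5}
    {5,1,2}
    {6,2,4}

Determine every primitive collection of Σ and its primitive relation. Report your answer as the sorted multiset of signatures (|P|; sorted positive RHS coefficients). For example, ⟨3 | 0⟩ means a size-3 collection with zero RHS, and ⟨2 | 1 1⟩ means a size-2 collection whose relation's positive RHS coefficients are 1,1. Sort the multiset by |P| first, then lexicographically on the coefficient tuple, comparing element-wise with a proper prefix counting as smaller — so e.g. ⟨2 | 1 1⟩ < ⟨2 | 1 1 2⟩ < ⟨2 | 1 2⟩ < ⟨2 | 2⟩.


14 collections generate NE(X_Σ); each relation:

  {1,3}:  v_{1} + v_{3} = 0  ⟹  sig = ⟨2 | 0⟩
  {1,6}:  v_{1} + v_{6} = v_{7}  ⟹  sig = ⟨2 | 1⟩
  {1,7}:  v_{1} + v_{7} = v_{8}  ⟹  sig = ⟨2 | 1⟩
  {3,7}:  v_{3} + v_{7} = v_{6}  ⟹  sig = ⟨2 | 1⟩
  {3,8}:  v_{3} + v_{8} = v_{7}  ⟹  sig = ⟨2 | 1⟩
  {4,5}:  v_{4} + v_{5} = v_{7}  ⟹  sig = ⟨2 | 1⟩
  {1,4}:  v_{1} + v_{4} = v_{2} + 2·v_{7}  ⟹  sig = ⟨2 | 1 2⟩
  {3,4}:  v_{3} + v_{4} = v_{2} + 2·v_{6}  ⟹  sig = ⟨2 | 1 2⟩
  {4,8}:  v_{4} + v_{8} = v_{2} + 3·v_{7}  ⟹  sig = ⟨2 | 1 3⟩
  {6,8}:  v_{6} + v_{8} = 2·v_{7}  ⟹  sig = ⟨2 | 2⟩
  {2,5,6}:  v_{2} + v_{5} + v_{6} = 0  ⟹  sig = ⟨3 | 0⟩
  {2,5,7}:  v_{2} + v_{5} + v_{7} = v_{1}  ⟹  sig = ⟨3 | 1⟩
  {2,6,7}:  v_{2} + v_{6} + v_{7} = v_{4}  ⟹  sig = ⟨3 | 1⟩
  {2,5,8}:  v_{2} + v_{5} + v_{8} = 2·v_{1}  ⟹  sig = ⟨3 | 2⟩

Signatures (|P|; sorted positive RHS coefficients), sorted:
    |P|=2: 10 collections, coeffs (), (1), (1), (1), (1), (1), (1,2), (1,2), (1,3), (2)
    |P|=3: 4 collections, coeffs (), (1), (1), (2)


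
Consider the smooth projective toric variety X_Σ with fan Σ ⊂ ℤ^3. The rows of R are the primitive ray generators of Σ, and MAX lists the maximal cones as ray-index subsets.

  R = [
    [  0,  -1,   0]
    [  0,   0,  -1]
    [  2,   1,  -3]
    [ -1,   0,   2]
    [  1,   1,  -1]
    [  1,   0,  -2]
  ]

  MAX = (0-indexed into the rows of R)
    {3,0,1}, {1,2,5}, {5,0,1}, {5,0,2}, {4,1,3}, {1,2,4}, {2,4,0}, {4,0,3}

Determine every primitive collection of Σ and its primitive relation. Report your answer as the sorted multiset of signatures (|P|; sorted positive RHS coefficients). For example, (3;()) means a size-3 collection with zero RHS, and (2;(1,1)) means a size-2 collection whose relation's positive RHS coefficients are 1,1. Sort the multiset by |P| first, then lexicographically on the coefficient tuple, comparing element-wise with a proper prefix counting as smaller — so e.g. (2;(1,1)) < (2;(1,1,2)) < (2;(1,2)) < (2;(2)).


5 minimal non-faces of Δ(Σ) (on 6 rays):

  {3,5}:  v_{3} + v_{5} = 0  →  sig = (2;())
  {2,3}:  v_{2} + v_{3} = v_{4}  →  sig = (2;(1))
  {4,5}:  v_{4} + v_{5} = v_{2}  →  sig = (2;(1))
  {0,1,4}:  v_{0} + v_{1} + v_{4} = v_{5}  →  sig = (3;(1))
  {0,1,2}:  v_{0} + v_{1} + v_{2} = 2·v_{5}  →  sig = (3;(2))

Hence PRS(X_Σ) =
    |P|=2: 3 collections, coeffs (), (1), (1)
    |P|=3: 2 collections, coeffs (1), (2)


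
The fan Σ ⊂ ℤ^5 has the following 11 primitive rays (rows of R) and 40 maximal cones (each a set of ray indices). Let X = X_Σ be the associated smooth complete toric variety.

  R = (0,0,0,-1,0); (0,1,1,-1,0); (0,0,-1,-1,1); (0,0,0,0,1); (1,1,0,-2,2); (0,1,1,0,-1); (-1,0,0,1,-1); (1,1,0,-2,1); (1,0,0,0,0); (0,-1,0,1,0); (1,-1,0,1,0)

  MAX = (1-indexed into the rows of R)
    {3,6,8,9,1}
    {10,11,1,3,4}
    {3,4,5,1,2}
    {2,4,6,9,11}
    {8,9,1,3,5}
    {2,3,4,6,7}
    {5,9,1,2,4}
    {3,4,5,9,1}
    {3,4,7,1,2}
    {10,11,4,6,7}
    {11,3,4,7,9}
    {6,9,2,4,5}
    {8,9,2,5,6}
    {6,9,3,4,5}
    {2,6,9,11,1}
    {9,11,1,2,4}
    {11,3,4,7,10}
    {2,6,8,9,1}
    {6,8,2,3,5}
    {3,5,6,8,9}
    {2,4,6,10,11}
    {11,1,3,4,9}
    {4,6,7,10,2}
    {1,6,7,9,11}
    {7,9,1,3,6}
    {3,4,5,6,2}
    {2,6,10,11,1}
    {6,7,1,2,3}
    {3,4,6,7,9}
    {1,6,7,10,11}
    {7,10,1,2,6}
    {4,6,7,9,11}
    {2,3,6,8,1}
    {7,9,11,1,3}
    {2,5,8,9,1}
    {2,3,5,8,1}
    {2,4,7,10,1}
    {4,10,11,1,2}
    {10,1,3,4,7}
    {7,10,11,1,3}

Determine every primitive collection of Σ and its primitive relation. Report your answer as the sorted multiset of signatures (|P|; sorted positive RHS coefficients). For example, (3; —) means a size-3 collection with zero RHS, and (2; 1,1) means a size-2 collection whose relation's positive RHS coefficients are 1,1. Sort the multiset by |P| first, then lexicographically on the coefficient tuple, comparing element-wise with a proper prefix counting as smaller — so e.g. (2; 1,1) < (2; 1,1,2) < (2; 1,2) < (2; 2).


Σ has 19 primitive collections:

  {4,8}:  v_{4} + v_{8} = v_{5}  ⇒ sig = (2; 1)
  {9,10}:  v_{9} + v_{10} = v_{11}  ⇒ sig = (2; 1)
  {7,8}:  v_{7} + v_{8} = v_{3} + v_{6}  ⇒ sig = (2; 1,1)
  {5,7}:  v_{5} + v_{7} = v_{3} + v_{4} + v_{6}  ⇒ sig = (2; 1,1,1)
  {8,10}:  v_{8} + v_{10} = v_{1} + v_{4} + v_{9}  ⇒ sig = (2; 1,1,1)
  {5,10}:  v_{5} + v_{10} = v_{1} + 2·v_{4} + v_{9}  ⇒ sig = (2; 1,1,2)
  {8,11}:  v_{8} + v_{11} = v_{1} + v_{4} + 2·v_{9}  ⇒ sig = (2; 1,1,2)
  {5,11}:  v_{5} + v_{11} = v_{1} + 2·v_{4} + 2·v_{9}  ⇒ sig = (2; 1,2,2)
  {3,6,10}:  v_{3} + v_{6} + v_{10} = 0  ⇒ sig = (3; —)
  {1,4,6}:  v_{1} + v_{4} + v_{6} = v_{2}  ⇒ sig = (3; 1)
  {2,3,9}:  v_{2} + v_{3} + v_{9} = v_{8}  ⇒ sig = (3; 1)
  {2,7,9}:  v_{2} + v_{7} + v_{9} = v_{6}  ⇒ sig = (3; 1)
  {3,6,11}:  v_{3} + v_{6} + v_{11} = v_{9}  ⇒ sig = (3; 1)
  {1,5,6}:  v_{1} + v_{5} + v_{6} = v_{2} + v_{8}  ⇒ sig = (3; 1,1)
  {2,3,10}:  v_{2} + v_{3} + v_{10} = v_{1} + v_{4}  ⇒ sig = (3; 1,1)
  {2,7,11}:  v_{2} + v_{7} + v_{11} = v_{6} + v_{10}  ⇒ sig = (3; 1,1)
  {2,3,11}:  v_{2} + v_{3} + v_{11} = v_{1} + v_{4} + v_{9}  ⇒ sig = (3; 1,1,1)
  {1,4,7,9}:  v_{1} + v_{4} + v_{7} + v_{9} = 0  ⇒ sig = (4; —)
  {1,4,7,11}:  v_{1} + v_{4} + v_{7} + v_{11} = v_{10}  ⇒ sig = (4; 1)

Hence PRS(X_Σ) =
    (2; 1)
    (2; 1)
    (2; 1,1)
    (2; 1,1,1)
    (2; 1,1,1)
    (2; 1,1,2)
    (2; 1,1,2)
    (2; 1,2,2)
    (3; —)
    (3; 1)
    (3; 1)
    (3; 1)
    (3; 1)
    (3; 1,1)
    (3; 1,1)
    (3; 1,1)
    (3; 1,1,1)
    (4; —)
    (4; 1)


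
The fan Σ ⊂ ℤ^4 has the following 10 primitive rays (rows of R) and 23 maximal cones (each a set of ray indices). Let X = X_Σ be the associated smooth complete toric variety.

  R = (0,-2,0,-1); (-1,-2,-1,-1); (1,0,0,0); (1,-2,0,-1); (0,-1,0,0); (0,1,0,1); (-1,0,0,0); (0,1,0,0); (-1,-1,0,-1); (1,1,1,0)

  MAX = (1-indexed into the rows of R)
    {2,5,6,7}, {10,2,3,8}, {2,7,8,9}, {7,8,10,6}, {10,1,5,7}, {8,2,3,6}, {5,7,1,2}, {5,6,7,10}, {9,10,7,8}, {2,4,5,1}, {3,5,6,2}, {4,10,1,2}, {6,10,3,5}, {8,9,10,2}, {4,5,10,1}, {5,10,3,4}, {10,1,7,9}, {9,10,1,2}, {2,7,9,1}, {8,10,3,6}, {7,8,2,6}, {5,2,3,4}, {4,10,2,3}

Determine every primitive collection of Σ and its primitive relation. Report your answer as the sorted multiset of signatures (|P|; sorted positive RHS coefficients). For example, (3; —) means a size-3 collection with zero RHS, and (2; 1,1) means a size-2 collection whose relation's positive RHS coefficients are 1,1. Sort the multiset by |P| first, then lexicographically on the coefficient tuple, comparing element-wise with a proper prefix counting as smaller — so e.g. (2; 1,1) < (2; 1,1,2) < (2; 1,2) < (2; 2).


|primitive collections| = 15. Relations:

  P = {3,7}:  v_{3} + v_{7} = 0  so sig = (2; —)
  P = {5,8}:  v_{5} + v_{8} = 0  so sig = (2; —)
  P = {1,3}:  v_{1} + v_{3} = v_{4}  so sig = (2; 1)
  P = {1,6}:  v_{1} + v_{6} = v_{5}  so sig = (2; 1)
  P = {4,7}:  v_{4} + v_{7} = v_{1}  so sig = (2; 1)
  P = {6,9}:  v_{6} + v_{9} = v_{7}  so sig = (2; 1)
  P = {1,8}:  v_{1} + v_{8} = v_{2} + v_{10}  so sig = (2; 1,1)
  P = {3,9}:  v_{3} + v_{9} = v_{2} + v_{10}  so sig = (2; 1,1)
  P = {4,6}:  v_{4} + v_{6} = v_{3} + v_{5}  so sig = (2; 1,1)
  P = {5,9}:  v_{5} + v_{9} = v_{1} + v_{7}  so sig = (2; 1,1)
  P = {4,8}:  v_{4} + v_{8} = v_{2} + v_{3} + v_{10}  so sig = (2; 1,1,1)
  P = {4,9}:  v_{4} + v_{9} = v_{1} + v_{2} + v_{10}  so sig = (2; 1,1,1)
  P = {2,6,10}:  v_{2} + v_{6} + v_{10} = 0  so sig = (3; —)
  P = {2,5,10}:  v_{2} + v_{5} + v_{10} = v_{1}  so sig = (3; 1)
  P = {2,7,10}:  v_{2} + v_{7} + v_{10} = v_{9}  so sig = (3; 1)

so the primitive-relation signature multiset is
[(2; —), (2; —), (2; 1), (2; 1), (2; 1), (2; 1), (2; 1,1), (2; 1,1), (2; 1,1), (2; 1,1), (2; 1,1,1), (2; 1,1,1), (3; —), (3; 1), (3; 1)]


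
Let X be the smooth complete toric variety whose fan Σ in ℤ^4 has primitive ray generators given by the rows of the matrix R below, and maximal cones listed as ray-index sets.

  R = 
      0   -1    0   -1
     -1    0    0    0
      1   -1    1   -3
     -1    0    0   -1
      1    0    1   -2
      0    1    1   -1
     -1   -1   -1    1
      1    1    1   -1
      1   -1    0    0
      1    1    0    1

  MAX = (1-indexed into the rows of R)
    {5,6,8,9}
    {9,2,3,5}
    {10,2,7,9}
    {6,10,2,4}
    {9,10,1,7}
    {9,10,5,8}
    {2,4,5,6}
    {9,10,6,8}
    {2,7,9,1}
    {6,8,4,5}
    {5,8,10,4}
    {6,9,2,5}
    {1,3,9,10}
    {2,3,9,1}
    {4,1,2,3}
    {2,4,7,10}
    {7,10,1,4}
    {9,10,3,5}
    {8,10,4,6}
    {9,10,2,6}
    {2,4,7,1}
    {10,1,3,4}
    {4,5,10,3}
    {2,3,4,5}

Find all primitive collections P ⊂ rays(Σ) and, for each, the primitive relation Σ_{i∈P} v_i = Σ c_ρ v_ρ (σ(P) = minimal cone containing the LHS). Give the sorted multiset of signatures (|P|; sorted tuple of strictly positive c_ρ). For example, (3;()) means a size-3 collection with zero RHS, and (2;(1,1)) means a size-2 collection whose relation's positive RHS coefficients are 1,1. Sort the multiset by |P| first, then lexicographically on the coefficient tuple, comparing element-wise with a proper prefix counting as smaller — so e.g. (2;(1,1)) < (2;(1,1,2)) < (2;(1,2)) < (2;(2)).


15 minimal non-faces of Δ(Σ) (on 10 rays):

  P={7,8}:  v_{7} + v_{8} = 0 — sig = (2;())
  P={1,5}:  v_{1} + v_{5} = v_{3} — sig = (2;(1))
  P={1,8}:  v_{1} + v_{8} = v_{5} — sig = (2;(1))
  P={2,8}:  v_{2} + v_{8} = v_{6} — sig = (2;(1))
  P={4,9}:  v_{4} + v_{9} = v_{1} — sig = (2;(1))
  P={5,7}:  v_{5} + v_{7} = v_{1} — sig = (2;(1))
  P={6,7}:  v_{6} + v_{7} = v_{2} — sig = (2;(1))
  P={1,6}:  v_{1} + v_{6} = v_{2} + v_{5} — sig = (2;(1,1))
  P={3,6}:  v_{3} + v_{6} = v_{2} + 2·v_{5} — sig = (2;(1,2))
  P={3,7}:  v_{3} + v_{7} = 2·v_{1} — sig = (2;(2))
  P={3,8}:  v_{3} + v_{8} = 2·v_{5} — sig = (2;(2))
  P={1,2,10}:  v_{1} + v_{2} + v_{10} = 0 — sig = (3;())
  P={2,3,10}:  v_{2} + v_{3} + v_{10} = v_{5} — sig = (3;(1))
  P={2,5,10}:  v_{2} + v_{5} + v_{10} = v_{8} — sig = (3;(1))
  P={5,6,10}:  v_{5} + v_{6} + v_{10} = 2·v_{8} — sig = (3;(2))

so the primitive-relation signature multiset is
    |P|=2: 11 collections, coeffs (), (1), (1), (1), (1), (1), (1), (1,1), (1,2), (2), (2)
    |P|=3: 4 collections, coeffs (), (1), (1), (2)


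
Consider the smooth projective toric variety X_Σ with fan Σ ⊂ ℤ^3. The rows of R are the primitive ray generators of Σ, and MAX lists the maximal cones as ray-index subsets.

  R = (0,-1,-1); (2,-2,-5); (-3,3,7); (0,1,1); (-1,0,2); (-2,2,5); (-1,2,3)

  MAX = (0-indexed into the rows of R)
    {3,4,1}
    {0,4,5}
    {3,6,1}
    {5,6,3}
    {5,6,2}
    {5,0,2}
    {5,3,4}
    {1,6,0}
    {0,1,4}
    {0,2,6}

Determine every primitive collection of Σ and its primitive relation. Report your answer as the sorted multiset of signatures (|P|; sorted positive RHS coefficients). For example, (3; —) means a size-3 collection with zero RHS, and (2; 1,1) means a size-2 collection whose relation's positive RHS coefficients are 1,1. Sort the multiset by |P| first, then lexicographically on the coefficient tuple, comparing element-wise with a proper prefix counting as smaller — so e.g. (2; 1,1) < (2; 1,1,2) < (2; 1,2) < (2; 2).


Minimal non-faces — 7 found among 7 rays, 10 max cones:

  P = {0,3}:  v_{0} + v_{3} = 0  ⇒ sig = (2; —)
  P = {1,5}:  v_{1} + v_{5} = 0  ⇒ sig = (2; —)
  P = {4,6}:  v_{4} + v_{6} = v_{5}  ⇒ sig = (2; 1)
  P = {1,2}:  v_{1} + v_{2} = v_{0} + v_{6}  ⇒ sig = (2; 1,1)
  P = {2,3}:  v_{2} + v_{3} = v_{5} + v_{6}  ⇒ sig = (2; 1,1)
  P = {2,4}:  v_{2} + v_{4} = v_{0} + 2·v_{5}  ⇒ sig = (2; 1,2)
  P = {0,5,6}:  v_{0} + v_{5} + v_{6} = v_{2}  ⇒ sig = (3; 1)

Hence PRS(X_Σ) =
{ (2; —) ×2,  (2; 1),  (2; 1,1) ×2,  (2; 1,2),  (3; 1) }


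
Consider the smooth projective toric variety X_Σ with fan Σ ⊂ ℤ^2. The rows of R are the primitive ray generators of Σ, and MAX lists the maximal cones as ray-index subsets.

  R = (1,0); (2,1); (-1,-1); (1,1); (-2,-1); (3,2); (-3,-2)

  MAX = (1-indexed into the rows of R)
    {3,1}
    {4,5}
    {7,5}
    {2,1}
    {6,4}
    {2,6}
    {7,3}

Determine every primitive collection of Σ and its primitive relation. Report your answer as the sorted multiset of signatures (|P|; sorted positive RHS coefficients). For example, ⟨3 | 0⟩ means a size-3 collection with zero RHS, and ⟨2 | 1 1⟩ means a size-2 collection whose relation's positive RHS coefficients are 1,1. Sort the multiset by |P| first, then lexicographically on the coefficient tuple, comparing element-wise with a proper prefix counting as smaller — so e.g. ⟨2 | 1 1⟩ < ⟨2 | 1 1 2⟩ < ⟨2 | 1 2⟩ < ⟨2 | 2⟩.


Δ(Σ) — 7 vertices, 14 min non-faces:

  • {2,5}:  v_{2} + v_{5} = 0  ⟹  sig = ⟨2 | 0⟩
  • {3,4}:  v_{3} + v_{4} = 0  ⟹  sig = ⟨2 | 0⟩
  • {6,7}:  v_{6} + v_{7} = 0  ⟹  sig = ⟨2 | 0⟩
  • {1,4}:  v_{1} + v_{4} = v_{2}  ⟹  sig = ⟨2 | 1⟩
  • {1,5}:  v_{1} + v_{5} = v_{3}  ⟹  sig = ⟨2 | 1⟩
  • {2,3}:  v_{2} + v_{3} = v_{1}  ⟹  sig = ⟨2 | 1⟩
  • {2,4}:  v_{2} + v_{4} = v_{6}  ⟹  sig = ⟨2 | 1⟩
  • {2,7}:  v_{2} + v_{7} = v_{3}  ⟹  sig = ⟨2 | 1⟩
  • {3,5}:  v_{3} + v_{5} = v_{7}  ⟹  sig = ⟨2 | 1⟩
  • {3,6}:  v_{3} + v_{6} = v_{2}  ⟹  sig = ⟨2 | 1⟩
  • {4,7}:  v_{4} + v_{7} = v_{5}  ⟹  sig = ⟨2 | 1⟩
  • {5,6}:  v_{5} + v_{6} = v_{4}  ⟹  sig = ⟨2 | 1⟩
  • {1,6}:  v_{1} + v_{6} = 2·v_{2}  ⟹  sig = ⟨2 | 2⟩
  • {1,7}:  v_{1} + v_{7} = 2·v_{3}  ⟹  sig = ⟨2 | 2⟩

so the primitive-relation signature multiset is
    |P|=2: 14 collections, coeffs (), (), (), (1), (1), (1), (1), (1), (1), (1), (1), (1), (2), (2)


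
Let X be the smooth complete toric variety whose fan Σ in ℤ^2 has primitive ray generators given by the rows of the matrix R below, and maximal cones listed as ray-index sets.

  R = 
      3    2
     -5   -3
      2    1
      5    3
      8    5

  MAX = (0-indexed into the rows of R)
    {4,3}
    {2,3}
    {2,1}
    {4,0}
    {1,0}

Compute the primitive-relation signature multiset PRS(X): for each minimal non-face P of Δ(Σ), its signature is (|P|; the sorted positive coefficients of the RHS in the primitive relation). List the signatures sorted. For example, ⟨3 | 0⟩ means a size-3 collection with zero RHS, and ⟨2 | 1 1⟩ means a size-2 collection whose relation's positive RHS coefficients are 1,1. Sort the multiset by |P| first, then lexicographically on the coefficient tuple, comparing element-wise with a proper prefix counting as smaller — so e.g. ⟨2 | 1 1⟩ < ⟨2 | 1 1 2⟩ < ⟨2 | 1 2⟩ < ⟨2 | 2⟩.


Σ has 5 primitive collections:

  • {1,3}:  v_{1} + v_{3} = 0  so sig = ⟨2 | 0⟩
  • {0,2}:  v_{0} + v_{2} = v_{3}  so sig = ⟨2 | 1⟩
  • {0,3}:  v_{0} + v_{3} = v_{4}  so sig = ⟨2 | 1⟩
  • {1,4}:  v_{1} + v_{4} = v_{0}  so sig = ⟨2 | 1⟩
  • {2,4}:  v_{2} + v_{4} = 2·v_{3}  so sig = ⟨2 | 2⟩

Signatures (|P|; sorted positive RHS coefficients), sorted:
{ ⟨2 | 0⟩,  ⟨2 | 1⟩ ×3,  ⟨2 | 2⟩ }


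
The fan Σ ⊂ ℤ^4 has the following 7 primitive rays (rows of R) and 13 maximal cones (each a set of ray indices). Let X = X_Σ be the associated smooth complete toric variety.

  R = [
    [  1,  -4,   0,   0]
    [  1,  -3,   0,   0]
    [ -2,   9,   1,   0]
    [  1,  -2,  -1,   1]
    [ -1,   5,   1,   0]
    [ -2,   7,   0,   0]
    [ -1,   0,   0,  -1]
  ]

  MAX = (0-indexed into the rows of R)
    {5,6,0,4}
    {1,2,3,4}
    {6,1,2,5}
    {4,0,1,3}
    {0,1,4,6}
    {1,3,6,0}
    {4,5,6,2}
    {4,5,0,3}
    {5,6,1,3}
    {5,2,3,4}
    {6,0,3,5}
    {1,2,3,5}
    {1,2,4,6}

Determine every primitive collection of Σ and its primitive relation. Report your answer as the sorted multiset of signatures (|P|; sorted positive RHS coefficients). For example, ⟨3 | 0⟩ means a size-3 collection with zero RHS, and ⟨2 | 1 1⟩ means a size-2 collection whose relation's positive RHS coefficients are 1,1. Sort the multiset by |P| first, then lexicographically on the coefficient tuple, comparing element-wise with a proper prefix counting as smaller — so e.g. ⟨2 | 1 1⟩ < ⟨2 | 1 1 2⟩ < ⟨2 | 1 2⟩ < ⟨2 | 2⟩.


Primitive collections (5):

  • {0,2}:  v_{0} + v_{2} = v_{4} — sig = ⟨2 | 1⟩
  • {0,1,5}:  v_{0} + v_{1} + v_{5} = 0 — sig = ⟨3 | 0⟩
  • {1,4,5}:  v_{1} + v_{4} + v_{5} = v_{2} — sig = ⟨3 | 1⟩
  • {2,3,6}:  v_{2} + v_{3} + v_{6} = v_{5} — sig = ⟨3 | 1⟩
  • {3,4,6}:  v_{3} + v_{4} + v_{6} = v_{0} + v_{5} — sig = ⟨3 | 1 1⟩

Signatures (|P|; sorted positive RHS coefficients), sorted:
[⟨2 | 1⟩, ⟨3 | 0⟩, ⟨3 | 1⟩, ⟨3 | 1⟩, ⟨3 | 1 1⟩]


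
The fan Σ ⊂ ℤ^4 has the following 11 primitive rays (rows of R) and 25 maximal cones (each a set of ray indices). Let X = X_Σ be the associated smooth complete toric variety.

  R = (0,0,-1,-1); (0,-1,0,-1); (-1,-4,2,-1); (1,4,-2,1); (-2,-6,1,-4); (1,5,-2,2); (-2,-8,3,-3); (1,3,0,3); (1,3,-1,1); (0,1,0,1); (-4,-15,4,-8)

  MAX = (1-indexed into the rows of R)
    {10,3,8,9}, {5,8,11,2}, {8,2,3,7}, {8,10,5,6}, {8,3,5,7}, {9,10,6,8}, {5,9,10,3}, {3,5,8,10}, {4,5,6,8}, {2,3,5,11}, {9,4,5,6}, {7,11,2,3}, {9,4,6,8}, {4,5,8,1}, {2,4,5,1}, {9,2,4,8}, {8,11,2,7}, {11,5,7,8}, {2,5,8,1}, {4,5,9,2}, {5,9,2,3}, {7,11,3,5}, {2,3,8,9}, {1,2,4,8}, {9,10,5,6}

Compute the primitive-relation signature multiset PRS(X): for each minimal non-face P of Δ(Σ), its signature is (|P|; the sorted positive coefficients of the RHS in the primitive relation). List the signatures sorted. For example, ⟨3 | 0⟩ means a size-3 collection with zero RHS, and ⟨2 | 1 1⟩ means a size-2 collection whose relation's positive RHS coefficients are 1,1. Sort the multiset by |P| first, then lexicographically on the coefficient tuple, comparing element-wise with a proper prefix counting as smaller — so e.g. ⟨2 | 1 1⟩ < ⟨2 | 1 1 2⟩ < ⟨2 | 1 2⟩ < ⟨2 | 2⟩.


Σ has 24 primitive collections:

  P={2,10}:  v_{2} + v_{10} = 0  so sig = ⟨2 | 0⟩
  P={3,4}:  v_{3} + v_{4} = 0  so sig = ⟨2 | 0⟩
  P={2,6}:  v_{2} + v_{6} = v_{4}  so sig = ⟨2 | 1⟩
  P={3,6}:  v_{3} + v_{6} = v_{10}  so sig = ⟨2 | 1⟩
  P={4,10}:  v_{4} + v_{10} = v_{6}  so sig = ⟨2 | 1⟩
  P={1,9}:  v_{1} + v_{9} = v_{2} + v_{4}  so sig = ⟨2 | 1 1⟩
  P={6,7}:  v_{6} + v_{7} = v_{5} + v_{8}  so sig = ⟨2 | 1 1⟩
  P={7,9}:  v_{7} + v_{9} = v_{2} + v_{3}  so sig = ⟨2 | 1 1⟩
  P={10,11}:  v_{10} + v_{11} = v_{5} + v_{7}  so sig = ⟨2 | 1 1⟩
  P={1,3}:  v_{1} + v_{3} = v_{2} + v_{5} + v_{8}  so sig = ⟨2 | 1 1 1⟩
  P={1,10}:  v_{1} + v_{10} = v_{4} + v_{5} + v_{8}  so sig = ⟨2 | 1 1 1⟩
  P={4,7}:  v_{4} + v_{7} = v_{2} + v_{5} + v_{8}  so sig = ⟨2 | 1 1 1⟩
  P={7,10}:  v_{7} + v_{10} = v_{3} + v_{5} + v_{8}  so sig = ⟨2 | 1 1 1⟩
  P={1,6}:  v_{1} + v_{6} = 2·v_{4} + v_{5} + v_{8}  so sig = ⟨2 | 1 1 2⟩
  P={6,11}:  v_{6} + v_{11} = v_{2} + 2·v_{5} + v_{8}  so sig = ⟨2 | 1 1 2⟩
  P={9,11}:  v_{9} + v_{11} = 2·v_{2} + v_{3} + v_{5}  so sig = ⟨2 | 1 1 2⟩
  P={4,11}:  v_{4} + v_{11} = 2·v_{2} + 2·v_{5} + v_{8}  so sig = ⟨2 | 1 2 2⟩
  P={1,7}:  v_{1} + v_{7} = 2·v_{2} + 2·v_{5} + 2·v_{8}  so sig = ⟨2 | 2 2 2⟩
  P={1,11}:  v_{1} + v_{11} = 3·v_{2} + 3·v_{5} + 2·v_{8}  so sig = ⟨2 | 2 3 3⟩
  P={5,8,9}:  v_{5} + v_{8} + v_{9} = 0  so sig = ⟨3 | 0⟩
  P={2,5,7}:  v_{2} + v_{5} + v_{7} = v_{11}  so sig = ⟨3 | 1⟩
  P={3,8,11}:  v_{3} + v_{8} + v_{11} = 2·v_{7}  so sig = ⟨3 | 2⟩
  P={2,3,5,8}:  v_{2} + v_{3} + v_{5} + v_{8} = v_{7}  so sig = ⟨4 | 1⟩
  P={2,4,5,8}:  v_{2} + v_{4} + v_{5} + v_{8} = v_{1}  so sig = ⟨4 | 1⟩

Hence PRS(X_Σ) =
    |P|=2: 19 collections, coeffs (), (), (1), (1), (1), (1,1), (1,1), (1,1), (1,1), (1,1,1), (1,1,1), (1,1,1), (1,1,1), (1,1,2), (1,1,2), (1,1,2), (1,2,2), (2,2,2), (2,3,3)
    |P|=3: 3 collections, coeffs (), (1), (2)
    |P|=4: 2 collections, coeffs (1), (1)


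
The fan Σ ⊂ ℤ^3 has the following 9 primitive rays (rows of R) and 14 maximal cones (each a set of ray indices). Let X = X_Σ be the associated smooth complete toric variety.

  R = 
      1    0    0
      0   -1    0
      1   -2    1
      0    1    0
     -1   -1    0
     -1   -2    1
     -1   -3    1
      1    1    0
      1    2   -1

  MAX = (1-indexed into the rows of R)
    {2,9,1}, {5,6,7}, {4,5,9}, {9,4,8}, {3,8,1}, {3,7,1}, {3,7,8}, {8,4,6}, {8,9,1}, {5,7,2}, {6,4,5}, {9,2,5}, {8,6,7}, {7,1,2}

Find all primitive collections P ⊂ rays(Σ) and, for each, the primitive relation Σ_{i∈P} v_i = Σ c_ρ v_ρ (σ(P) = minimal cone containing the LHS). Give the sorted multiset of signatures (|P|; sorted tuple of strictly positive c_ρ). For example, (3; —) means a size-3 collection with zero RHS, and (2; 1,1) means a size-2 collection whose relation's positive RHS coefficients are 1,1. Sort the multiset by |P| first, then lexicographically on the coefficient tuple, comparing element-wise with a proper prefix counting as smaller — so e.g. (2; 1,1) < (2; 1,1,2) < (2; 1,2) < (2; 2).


Δ(Σ) — 9 vertices, 16 min non-faces:

  • {2,4}:  v_{2} + v_{4} = 0  so sig = (2; —)
  • {5,8}:  v_{5} + v_{8} = 0  so sig = (2; —)
  • {6,9}:  v_{6} + v_{9} = 0  so sig = (2; —)
  • {1,4}:  v_{1} + v_{4} = v_{8}  so sig = (2; 1)
  • {1,5}:  v_{1} + v_{5} = v_{2}  so sig = (2; 1)
  • {2,6}:  v_{2} + v_{6} = v_{7}  so sig = (2; 1)
  • {2,8}:  v_{2} + v_{8} = v_{1}  so sig = (2; 1)
  • {4,7}:  v_{4} + v_{7} = v_{6}  so sig = (2; 1)
  • {7,9}:  v_{7} + v_{9} = v_{2}  so sig = (2; 1)
  • {1,6}:  v_{1} + v_{6} = v_{7} + v_{8}  so sig = (2; 1,1)
  • {3,5}:  v_{3} + v_{5} = v_{1} + v_{7}  so sig = (2; 1,1)
  • {2,3}:  v_{2} + v_{3} = 2·v_{1} + v_{7}  so sig = (2; 1,2)
  • {3,4}:  v_{3} + v_{4} = v_{7} + 2·v_{8}  so sig = (2; 1,2)
  • {3,9}:  v_{3} + v_{9} = 2·v_{1}  so sig = (2; 2)
  • {3,6}:  v_{3} + v_{6} = 2·v_{7} + 2·v_{8}  so sig = (2; 2,2)
  • {1,7,8}:  v_{1} + v_{7} + v_{8} = v_{3}  so sig = (3; 1)

so the primitive-relation signature multiset is
{ (2; —) ×3,  (2; 1) ×6,  (2; 1,1) ×2,  (2; 1,2) ×2,  (2; 2),  (2; 2,2),  (3; 1) }


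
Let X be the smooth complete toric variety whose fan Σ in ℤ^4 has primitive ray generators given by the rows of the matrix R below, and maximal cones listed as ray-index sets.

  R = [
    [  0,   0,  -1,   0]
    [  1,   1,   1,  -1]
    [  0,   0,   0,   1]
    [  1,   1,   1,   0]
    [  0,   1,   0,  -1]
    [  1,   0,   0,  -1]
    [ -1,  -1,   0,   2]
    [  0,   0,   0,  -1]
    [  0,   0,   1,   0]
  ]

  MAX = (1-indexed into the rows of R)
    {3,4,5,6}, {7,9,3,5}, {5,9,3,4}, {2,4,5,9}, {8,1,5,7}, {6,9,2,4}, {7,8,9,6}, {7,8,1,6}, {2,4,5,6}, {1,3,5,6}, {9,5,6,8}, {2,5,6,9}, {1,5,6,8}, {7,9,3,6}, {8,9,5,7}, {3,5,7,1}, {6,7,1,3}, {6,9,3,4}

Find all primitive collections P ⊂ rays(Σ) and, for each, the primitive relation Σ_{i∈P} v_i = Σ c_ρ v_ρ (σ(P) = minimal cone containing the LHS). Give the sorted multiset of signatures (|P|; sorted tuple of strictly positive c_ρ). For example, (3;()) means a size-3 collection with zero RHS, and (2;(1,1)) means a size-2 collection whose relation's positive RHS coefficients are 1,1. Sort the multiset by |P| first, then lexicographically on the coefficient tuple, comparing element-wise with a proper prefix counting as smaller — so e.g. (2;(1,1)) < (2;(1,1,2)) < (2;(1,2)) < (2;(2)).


Δ(Σ) — 9 vertices, 12 min non-faces:

  P={1,9}:  v_{1} + v_{9} = 0  ⇒ sig = (2;())
  P={3,8}:  v_{3} + v_{8} = 0  ⇒ sig = (2;())
  P={2,3}:  v_{2} + v_{3} = v_{4}  ⇒ sig = (2;(1))
  P={4,8}:  v_{4} + v_{8} = v_{2}  ⇒ sig = (2;(1))
  P={2,7}:  v_{2} + v_{7} = v_{3} + v_{9}  ⇒ sig = (2;(1,1))
  P={1,2}:  v_{1} + v_{2} = v_{3} + v_{5} + v_{6}  ⇒ sig = (2;(1,1,1))
  P={2,8}:  v_{2} + v_{8} = v_{5} + v_{6} + v_{9}  ⇒ sig = (2;(1,1,1))
  P={1,4}:  v_{1} + v_{4} = 2·v_{3} + v_{5} + v_{6}  ⇒ sig = (2;(1,1,2))
  P={4,7}:  v_{4} + v_{7} = 2·v_{3} + v_{9}  ⇒ sig = (2;(1,2))
  P={5,6,7}:  v_{5} + v_{6} + v_{7} = 0  ⇒ sig = (3;())
  P={3,5,6,9}:  v_{3} + v_{5} + v_{6} + v_{9} = v_{2}  ⇒ sig = (4;(1))
  P={4,5,6,9}:  v_{4} + v_{5} + v_{6} + v_{9} = 2·v_{2}  ⇒ sig = (4;(2))

Hence PRS(X_Σ) =
    |P|=2: 9 collections, coeffs (), (), (1), (1), (1,1), (1,1,1), (1,1,1), (1,1,2), (1,2)
    |P|=3: 1 collection, coeffs ()
    |P|=4: 2 collections, coeffs (1), (2)


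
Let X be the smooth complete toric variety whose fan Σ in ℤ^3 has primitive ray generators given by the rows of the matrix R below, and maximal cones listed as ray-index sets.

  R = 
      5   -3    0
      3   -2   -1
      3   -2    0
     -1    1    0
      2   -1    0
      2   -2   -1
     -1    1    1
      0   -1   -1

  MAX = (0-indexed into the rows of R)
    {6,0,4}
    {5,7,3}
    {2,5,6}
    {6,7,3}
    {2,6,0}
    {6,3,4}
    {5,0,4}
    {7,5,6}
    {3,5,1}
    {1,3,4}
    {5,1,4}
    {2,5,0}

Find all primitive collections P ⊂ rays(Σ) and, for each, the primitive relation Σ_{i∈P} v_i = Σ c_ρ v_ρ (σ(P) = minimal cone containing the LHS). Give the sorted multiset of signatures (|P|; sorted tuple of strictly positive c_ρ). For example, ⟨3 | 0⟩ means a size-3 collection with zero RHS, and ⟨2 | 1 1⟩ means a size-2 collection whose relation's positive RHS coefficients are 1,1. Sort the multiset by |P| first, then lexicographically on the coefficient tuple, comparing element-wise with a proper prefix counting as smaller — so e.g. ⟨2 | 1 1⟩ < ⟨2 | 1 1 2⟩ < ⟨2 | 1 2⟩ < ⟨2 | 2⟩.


Σ has 14 primitive collections:

  • {1,6}:  v_{1} + v_{6} = v_{4}  ⇒ sig = ⟨2 | 1⟩
  • {2,3}:  v_{2} + v_{3} = v_{4}  ⇒ sig = ⟨2 | 1⟩
  • {2,4}:  v_{2} + v_{4} = v_{0}  ⇒ sig = ⟨2 | 1⟩
  • {4,7}:  v_{4} + v_{7} = v_{5}  ⇒ sig = ⟨2 | 1⟩
  • {0,7}:  v_{0} + v_{7} = v_{2} + v_{5}  ⇒ sig = ⟨2 | 1 1⟩
  • {1,2}:  v_{1} + v_{2} = 2·v_{4} + v_{5}  ⇒ sig = ⟨2 | 1 2⟩
  • {1,7}:  v_{1} + v_{7} = v_{3} + 2·v_{5}  ⇒ sig = ⟨2 | 1 2⟩
  • {2,7}:  v_{2} + v_{7} = 2·v_{5} + v_{6}  ⇒ sig = ⟨2 | 1 2⟩
  • {0,1}:  v_{0} + v_{1} = 3·v_{4} + v_{5}  ⇒ sig = ⟨2 | 1 3⟩
  • {0,3}:  v_{0} + v_{3} = 2·v_{4}  ⇒ sig = ⟨2 | 2⟩
  • {3,5,6}:  v_{3} + v_{5} + v_{6} = 0  ⇒ sig = ⟨3 | 0⟩
  • {3,4,5}:  v_{3} + v_{4} + v_{5} = v_{1}  ⇒ sig = ⟨3 | 1⟩
  • {4,5,6}:  v_{4} + v_{5} + v_{6} = v_{2}  ⇒ sig = ⟨3 | 1⟩
  • {0,5,6}:  v_{0} + v_{5} + v_{6} = 2·v_{2}  ⇒ sig = ⟨3 | 2⟩

Hence PRS(X_Σ) =
    |P|=2: 10 collections, coeffs (1), (1), (1), (1), (1,1), (1,2), (1,2), (1,2), (1,3), (2)
    |P|=3: 4 collections, coeffs (), (1), (1), (2)


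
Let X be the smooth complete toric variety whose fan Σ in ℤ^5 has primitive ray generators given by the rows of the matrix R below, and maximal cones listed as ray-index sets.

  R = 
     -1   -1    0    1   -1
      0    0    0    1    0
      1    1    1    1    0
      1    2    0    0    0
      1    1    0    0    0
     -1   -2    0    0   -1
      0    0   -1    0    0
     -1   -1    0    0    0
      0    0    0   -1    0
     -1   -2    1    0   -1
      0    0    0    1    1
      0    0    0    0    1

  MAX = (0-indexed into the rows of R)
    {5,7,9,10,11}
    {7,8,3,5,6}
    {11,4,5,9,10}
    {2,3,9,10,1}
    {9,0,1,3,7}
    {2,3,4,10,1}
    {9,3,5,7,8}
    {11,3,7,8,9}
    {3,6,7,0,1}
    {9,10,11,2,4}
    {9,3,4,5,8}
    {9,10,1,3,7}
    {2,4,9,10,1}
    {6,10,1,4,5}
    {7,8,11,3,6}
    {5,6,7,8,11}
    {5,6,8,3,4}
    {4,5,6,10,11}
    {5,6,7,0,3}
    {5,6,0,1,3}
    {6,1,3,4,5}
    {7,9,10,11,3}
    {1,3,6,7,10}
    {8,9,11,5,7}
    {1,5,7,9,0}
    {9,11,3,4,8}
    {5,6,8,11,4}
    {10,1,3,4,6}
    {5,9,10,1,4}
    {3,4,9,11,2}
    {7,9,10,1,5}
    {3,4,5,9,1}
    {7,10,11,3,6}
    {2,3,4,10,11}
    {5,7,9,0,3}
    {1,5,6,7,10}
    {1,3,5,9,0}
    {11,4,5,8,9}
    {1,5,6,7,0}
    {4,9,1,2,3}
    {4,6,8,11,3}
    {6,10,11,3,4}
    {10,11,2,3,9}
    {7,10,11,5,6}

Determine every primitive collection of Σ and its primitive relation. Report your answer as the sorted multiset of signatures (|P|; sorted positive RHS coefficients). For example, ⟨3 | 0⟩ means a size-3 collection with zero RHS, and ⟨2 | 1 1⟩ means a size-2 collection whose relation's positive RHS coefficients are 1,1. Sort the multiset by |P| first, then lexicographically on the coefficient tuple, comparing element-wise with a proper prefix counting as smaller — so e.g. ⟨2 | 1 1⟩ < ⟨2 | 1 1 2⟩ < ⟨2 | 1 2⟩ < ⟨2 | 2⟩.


18 collections generate NE(X_Σ); each relation:

  P={1,8}:  v_{1} + v_{8} = 0  ⟹  sig = ⟨2 | 0⟩
  P={4,7}:  v_{4} + v_{7} = 0  ⟹  sig = ⟨2 | 0⟩
  P={1,11}:  v_{1} + v_{11} = v_{10}  ⟹  sig = ⟨2 | 1⟩
  P={6,9}:  v_{6} + v_{9} = v_{5}  ⟹  sig = ⟨2 | 1⟩
  P={8,10}:  v_{8} + v_{10} = v_{11}  ⟹  sig = ⟨2 | 1⟩
  P={0,11}:  v_{0} + v_{11} = v_{1} + v_{7}  ⟹  sig = ⟨2 | 1 1⟩
  P={2,6}:  v_{2} + v_{6} = v_{1} + v_{4}  ⟹  sig = ⟨2 | 1 1⟩
  P={0,4}:  v_{0} + v_{4} = v_{1} + v_{3} + v_{5}  ⟹  sig = ⟨2 | 1 1 1⟩
  P={0,8}:  v_{0} + v_{8} = v_{3} + v_{5} + v_{7}  ⟹  sig = ⟨2 | 1 1 1⟩
  P={2,5}:  v_{2} + v_{5} = v_{1} + v_{4} + v_{9}  ⟹  sig = ⟨2 | 1 1 1⟩
  P={2,7}:  v_{2} + v_{7} = v_{3} + v_{9} + v_{10}  ⟹  sig = ⟨2 | 1 1 1⟩
  P={2,8}:  v_{2} + v_{8} = v_{3} + v_{4} + v_{9} + v_{11}  ⟹  sig = ⟨2 | 1 1 1 1⟩
  P={0,2}:  v_{0} + v_{2} = 2·v_{1} + v_{3} + v_{9}  ⟹  sig = ⟨2 | 1 1 2⟩
  P={0,10}:  v_{0} + v_{10} = 2·v_{1} + v_{7}  ⟹  sig = ⟨2 | 1 2⟩
  P={3,5,11}:  v_{3} + v_{5} + v_{11} = 0  ⟹  sig = ⟨3 | 0⟩
  P={3,5,10}:  v_{3} + v_{5} + v_{10} = v_{1}  ⟹  sig = ⟨3 | 1⟩
  P={1,3,5,7}:  v_{1} + v_{3} + v_{5} + v_{7} = v_{0}  ⟹  sig = ⟨4 | 1⟩
  P={3,4,9,10}:  v_{3} + v_{4} + v_{9} + v_{10} = v_{2}  ⟹  sig = ⟨4 | 1⟩

Hence PRS(X_Σ) =
{ ⟨2 | 0⟩ ×2,  ⟨2 | 1⟩ ×3,  ⟨2 | 1 1⟩ ×2,  ⟨2 | 1 1 1⟩ ×4,  ⟨2 | 1 1 1 1⟩,  ⟨2 | 1 1 2⟩,  ⟨2 | 1 2⟩,  ⟨3 | 0⟩,  ⟨3 | 1⟩,  ⟨4 | 1⟩ ×2 }


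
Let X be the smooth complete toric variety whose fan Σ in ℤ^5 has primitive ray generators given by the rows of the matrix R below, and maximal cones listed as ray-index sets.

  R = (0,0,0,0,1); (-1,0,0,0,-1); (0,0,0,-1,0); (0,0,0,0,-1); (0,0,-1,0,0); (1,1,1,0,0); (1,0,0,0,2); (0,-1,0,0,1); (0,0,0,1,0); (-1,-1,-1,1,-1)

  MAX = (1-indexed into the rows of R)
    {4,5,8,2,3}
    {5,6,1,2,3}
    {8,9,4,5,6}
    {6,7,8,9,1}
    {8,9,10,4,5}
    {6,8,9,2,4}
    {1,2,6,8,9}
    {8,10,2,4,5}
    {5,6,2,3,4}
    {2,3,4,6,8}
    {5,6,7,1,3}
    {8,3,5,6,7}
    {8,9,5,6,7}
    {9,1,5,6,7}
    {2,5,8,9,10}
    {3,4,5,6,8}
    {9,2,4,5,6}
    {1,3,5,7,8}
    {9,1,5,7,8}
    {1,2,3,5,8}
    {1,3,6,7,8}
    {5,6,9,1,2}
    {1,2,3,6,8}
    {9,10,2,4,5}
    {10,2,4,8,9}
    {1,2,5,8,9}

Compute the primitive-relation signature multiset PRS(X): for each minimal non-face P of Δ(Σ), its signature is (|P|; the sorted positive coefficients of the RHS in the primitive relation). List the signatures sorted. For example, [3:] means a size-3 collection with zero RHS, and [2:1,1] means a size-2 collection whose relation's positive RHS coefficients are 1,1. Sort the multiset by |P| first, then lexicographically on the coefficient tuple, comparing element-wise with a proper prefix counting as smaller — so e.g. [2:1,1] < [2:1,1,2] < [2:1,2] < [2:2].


Σ has 11 primitive collections:

  P={1,4}:  v_{1} + v_{4} = 0 — sig = [2:]
  P={3,9}:  v_{3} + v_{9} = 0 — sig = [2:]
  P={2,7}:  v_{2} + v_{7} = v_{1} — sig = [2:1]
  P={6,10}:  v_{6} + v_{10} = v_{4} + v_{9} — sig = [2:1,1]
  P={4,7}:  v_{4} + v_{7} = v_{5} + v_{6} + v_{8} — sig = [2:1,1,1]
  P={7,10}:  v_{7} + v_{10} = v_{5} + v_{8} + v_{9} — sig = [2:1,1,1]
  P={1,10}:  v_{1} + v_{10} = v_{2} + v_{5} + v_{8} + v_{9} — sig = [2:1,1,1,1]
  P={3,10}:  v_{3} + v_{10} = v_{2} + v_{4} + v_{5} + v_{8} — sig = [2:1,1,1,1]
  P={2,5,6,8}:  v_{2} + v_{5} + v_{6} + v_{8} = 0 — sig = [4:]
  P={1,5,6,8}:  v_{1} + v_{5} + v_{6} + v_{8} = v_{7} — sig = [4:1]
  P={2,4,5,8,9}:  v_{2} + v_{4} + v_{5} + v_{8} + v_{9} = v_{10} — sig = [5:1]

Sorted signature multiset PRS(X):
{ [2:] ×2,  [2:1],  [2:1,1],  [2:1,1,1] ×2,  [2:1,1,1,1] ×2,  [4:],  [4:1],  [5:1] }


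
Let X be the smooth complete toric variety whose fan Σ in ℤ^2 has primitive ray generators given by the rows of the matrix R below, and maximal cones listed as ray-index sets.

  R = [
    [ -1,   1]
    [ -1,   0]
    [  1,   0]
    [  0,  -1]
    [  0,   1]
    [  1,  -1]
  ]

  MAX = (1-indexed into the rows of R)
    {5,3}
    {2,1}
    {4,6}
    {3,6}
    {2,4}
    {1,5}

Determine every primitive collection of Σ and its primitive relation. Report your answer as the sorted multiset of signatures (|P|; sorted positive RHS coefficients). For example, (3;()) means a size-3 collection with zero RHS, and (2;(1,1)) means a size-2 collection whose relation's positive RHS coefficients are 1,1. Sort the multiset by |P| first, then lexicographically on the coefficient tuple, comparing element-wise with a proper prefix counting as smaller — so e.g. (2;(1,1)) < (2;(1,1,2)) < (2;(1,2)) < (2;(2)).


9 collections generate NE(X_Σ); each relation:

  {1,6}:  v_{1} + v_{6} = 0  →  sig = (2;())
  {2,3}:  v_{2} + v_{3} = 0  →  sig = (2;())
  {4,5}:  v_{4} + v_{5} = 0  →  sig = (2;())
  {1,3}:  v_{1} + v_{3} = v_{5}  →  sig = (2;(1))
  {1,4}:  v_{1} + v_{4} = v_{2}  →  sig = (2;(1))
  {2,5}:  v_{2} + v_{5} = v_{1}  →  sig = (2;(1))
  {2,6}:  v_{2} + v_{6} = v_{4}  →  sig = (2;(1))
  {3,4}:  v_{3} + v_{4} = v_{6}  →  sig = (2;(1))
  {5,6}:  v_{5} + v_{6} = v_{3}  →  sig = (2;(1))

so the primitive-relation signature multiset is
[(2;()), (2;()), (2;()), (2;(1)), (2;(1)), (2;(1)), (2;(1)), (2;(1)), (2;(1))]


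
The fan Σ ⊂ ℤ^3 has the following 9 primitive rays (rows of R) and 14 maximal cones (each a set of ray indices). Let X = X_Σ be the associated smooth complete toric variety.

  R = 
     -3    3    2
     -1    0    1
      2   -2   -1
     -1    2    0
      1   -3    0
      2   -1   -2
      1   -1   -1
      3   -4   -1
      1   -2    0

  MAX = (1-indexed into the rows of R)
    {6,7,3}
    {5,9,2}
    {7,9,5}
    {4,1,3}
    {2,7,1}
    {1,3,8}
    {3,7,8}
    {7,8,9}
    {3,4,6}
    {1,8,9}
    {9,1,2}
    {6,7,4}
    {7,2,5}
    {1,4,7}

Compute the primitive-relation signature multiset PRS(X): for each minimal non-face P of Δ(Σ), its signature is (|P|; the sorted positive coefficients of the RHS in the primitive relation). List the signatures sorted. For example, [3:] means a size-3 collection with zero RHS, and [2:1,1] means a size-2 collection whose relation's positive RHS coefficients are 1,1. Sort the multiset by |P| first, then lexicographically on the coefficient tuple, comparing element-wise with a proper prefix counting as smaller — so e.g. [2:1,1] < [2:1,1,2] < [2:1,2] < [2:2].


Primitive collections (20):

  • {4,9}:  v_{4} + v_{9} = 0  so sig = [2:]
  • {1,6}:  v_{1} + v_{6} = v_{4}  so sig = [2:1]
  • {2,3}:  v_{2} + v_{3} = v_{9}  so sig = [2:1]
  • {2,6}:  v_{2} + v_{6} = v_{7}  so sig = [2:1]
  • {3,9}:  v_{3} + v_{9} = v_{8}  so sig = [2:1]
  • {4,8}:  v_{4} + v_{8} = v_{3}  so sig = [2:1]
  • {2,4}:  v_{2} + v_{4} = v_{1} + v_{7}  so sig = [2:1,1]
  • {4,5}:  v_{4} + v_{5} = v_{2} + v_{7}  so sig = [2:1,1]
  • {6,9}:  v_{6} + v_{9} = v_{3} + v_{7}  so sig = [2:1,1]
  • {3,5}:  v_{3} + v_{5} = v_{7} + 2·v_{9}  so sig = [2:1,2]
  • {5,6}:  v_{5} + v_{6} = 2·v_{7} + v_{9}  so sig = [2:1,2]
  • {6,8}:  v_{6} + v_{8} = 2·v_{3} + v_{7}  so sig = [2:1,2]
  • {5,8}:  v_{5} + v_{8} = v_{7} + 3·v_{9}  so sig = [2:1,3]
  • {1,5}:  v_{1} + v_{5} = 2·v_{2}  so sig = [2:2]
  • {2,8}:  v_{2} + v_{8} = 2·v_{9}  so sig = [2:2]
  • {1,3,7}:  v_{1} + v_{3} + v_{7} = 0  so sig = [3:]
  • {1,7,8}:  v_{1} + v_{7} + v_{8} = v_{9}  so sig = [3:1]
  • {1,7,9}:  v_{1} + v_{7} + v_{9} = v_{2}  so sig = [3:1]
  • {2,7,9}:  v_{2} + v_{7} + v_{9} = v_{5}  so sig = [3:1]
  • {3,4,7}:  v_{3} + v_{4} + v_{7} = v_{6}  so sig = [3:1]

so the primitive-relation signature multiset is
[[2:], [2:1], [2:1], [2:1], [2:1], [2:1], [2:1,1], [2:1,1], [2:1,1], [2:1,2], [2:1,2], [2:1,2], [2:1,3], [2:2], [2:2], [3:], [3:1], [3:1], [3:1], [3:1]]


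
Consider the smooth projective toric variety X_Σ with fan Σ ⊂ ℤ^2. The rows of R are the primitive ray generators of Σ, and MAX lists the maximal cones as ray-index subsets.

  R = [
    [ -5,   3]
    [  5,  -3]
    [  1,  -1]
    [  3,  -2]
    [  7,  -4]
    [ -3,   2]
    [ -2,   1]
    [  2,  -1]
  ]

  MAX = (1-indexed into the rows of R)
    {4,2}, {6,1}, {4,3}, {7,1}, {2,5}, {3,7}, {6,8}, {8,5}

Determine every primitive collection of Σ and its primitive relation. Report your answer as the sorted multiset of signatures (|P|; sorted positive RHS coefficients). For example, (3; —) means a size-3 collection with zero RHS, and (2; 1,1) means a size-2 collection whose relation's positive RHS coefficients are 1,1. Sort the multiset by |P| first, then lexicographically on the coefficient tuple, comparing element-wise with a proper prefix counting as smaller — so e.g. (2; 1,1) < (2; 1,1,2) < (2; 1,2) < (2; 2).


20 minimal non-faces of Δ(Σ) (on 8 rays):

  P={1,2}:  v_{1} + v_{2} = 0 — sig = (2; —)
  P={4,6}:  v_{4} + v_{6} = 0 — sig = (2; —)
  P={7,8}:  v_{7} + v_{8} = 0 — sig = (2; —)
  P={1,4}:  v_{1} + v_{4} = v_{7} — sig = (2; 1)
  P={1,5}:  v_{1} + v_{5} = v_{8} — sig = (2; 1)
  P={1,8}:  v_{1} + v_{8} = v_{6} — sig = (2; 1)
  P={2,6}:  v_{2} + v_{6} = v_{8} — sig = (2; 1)
  P={2,7}:  v_{2} + v_{7} = v_{4} — sig = (2; 1)
  P={2,8}:  v_{2} + v_{8} = v_{5} — sig = (2; 1)
  P={3,6}:  v_{3} + v_{6} = v_{7} — sig = (2; 1)
  P={3,8}:  v_{3} + v_{8} = v_{4} — sig = (2; 1)
  P={4,7}:  v_{4} + v_{7} = v_{3} — sig = (2; 1)
  P={4,8}:  v_{4} + v_{8} = v_{2} — sig = (2; 1)
  P={5,7}:  v_{5} + v_{7} = v_{2} — sig = (2; 1)
  P={6,7}:  v_{6} + v_{7} = v_{1} — sig = (2; 1)
  P={3,5}:  v_{3} + v_{5} = v_{2} + v_{4} — sig = (2; 1,1)
  P={1,3}:  v_{1} + v_{3} = 2·v_{7} — sig = (2; 2)
  P={2,3}:  v_{2} + v_{3} = 2·v_{4} — sig = (2; 2)
  P={4,5}:  v_{4} + v_{5} = 2·v_{2} — sig = (2; 2)
  P={5,6}:  v_{5} + v_{6} = 2·v_{8} — sig = (2; 2)

Signatures (|P|; sorted positive RHS coefficients), sorted:
{ (2; —) ×3,  (2; 1) ×12,  (2; 1,1),  (2; 2) ×4 }
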